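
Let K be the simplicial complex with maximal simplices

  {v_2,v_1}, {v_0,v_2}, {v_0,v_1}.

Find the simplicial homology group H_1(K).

H_1 ≅ Z.

Take the total order v_0 < v_1 < v_2 on the vertex set. Then K (dimension 1) consists of the simplices:

  0-simplices (3): [v_0], [v_1], [v_2]
  1-simplices (3): [v_0,v_1], [v_0,v_2], [v_1,v_2]

Hence C_0 ≅ Z^3, C_1 ≅ Z^3.

Boundary ∂_1: C_1 → C_0 sends each edge [p,q] (with p < q) to q − p. For instance
  ∂[v_0,v_2] = [v_2] − [v_0].
The resulting 3×3 matrix has rank 2, and its Smith normal form has invariant factors (1,1).

Computing H_k = (kernel of ∂_k) / (image of ∂_{k+1}):

  H_1: rank ker ∂_1 − rank ∂_2 = (3 − 2) − 0 = 1, and there is no ∂_2, so H_1 ≅ Z.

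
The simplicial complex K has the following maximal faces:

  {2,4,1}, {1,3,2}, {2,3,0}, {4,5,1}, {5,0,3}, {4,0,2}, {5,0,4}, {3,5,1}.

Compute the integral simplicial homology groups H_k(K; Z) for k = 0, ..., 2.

Order the vertices as 0 < 1 < 2 < 3 < 4 < 5. Listing each simplex with vertices in this order, K has dimension 2 with simplices:

  0-simplices (6): [0], [1], [2], [3], [4], [5]
  1-simplices (12): [0,2], [0,3], [0,4], [0,5], [1,2], [1,3], [1,4], [1,5], [2,3], [2,4], [3,5], [4,5]
  2-simplices (8): [0,2,3], [0,2,4], [0,3,5], [0,4,5], [1,2,3], [1,2,4], [1,3,5], [1,4,5]

Hence C_0 ≅ Z^6, C_1 ≅ Z^12, C_2 ≅ Z^8.

∂_1: C_1 → C_0 sends each edge [p,q] (with p < q) to q − p. For instance
  ∂[1,3] = [3] − [1].
This gives a 6×12 integer matrix of rank 5; reducing to Smith normal form yields diagonal entries (1,1,1,1,1).

∂_2: C_2 → C_1 sends each 2-simplex [p,q,r] to [q,r] − [p,r] + [p,q]. For instance
  ∂[1,2,4] = [2,4] − [1,4] + [1,2],
  ∂[1,2,3] = [2,3] − [1,3] + [1,2].
The resulting 12×8 matrix has rank 7, and its Smith normal form has invariant factors (1,1,1,1,1,1,1).

Computing H_k = (kernel of ∂_k) / (image of ∂_{k+1}):

  H_0: rank C_0 − rank ∂_1 = 6 − 5 = 1, and the invariant factors of ∂_1 are all 1, so H_0 ≅ Z.
  H_1: rank ker ∂_1 − rank ∂_2 = (12 − 5) − 7 = 0, and the invariant factors of ∂_2 are all 1, so H_1 ≅ 0.
  H_2: rank ker ∂_2 − rank ∂_3 = (8 − 7) − 0 = 1, and there is no ∂_3, so H_2 ≅ Z.

H_0 ≅ Z,  H_1 = 0,  H_2 ≅ Z.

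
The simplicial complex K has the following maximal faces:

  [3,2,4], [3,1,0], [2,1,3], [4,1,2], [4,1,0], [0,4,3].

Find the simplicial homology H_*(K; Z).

H_0 = Z,  H_1 = 0,  H_2 = Z.

Take the total order 0 < 1 < 2 < 3 < 4 on the vertex set. Then K (dimension 2) consists of the simplices:

  0-simplices (5): [0], [1], [2], [3], [4]
  1-simplices (9): [0,1], [0,3], [0,4], [1,2], [1,3], [1,4], [2,3], [2,4], [3,4]
  2-simplices (6): [0,1,3], [0,1,4], [0,3,4], [1,2,3], [1,2,4], [2,3,4]

giving chain groups C_0 ≅ Z^5, C_1 ≅ Z^9, C_2 ≅ Z^6.

∂_1: C_1 → C_0 maps an edge to its endpoints' difference, ∂[p,q] = q − p.
As a 5×9 matrix over Z this has rank 4, with invariant factors (1,1,1,1).

The boundary map ∂_2: C_2 → C_1 acts by ∂[p,q,r] = [q,r] − [p,r] + [p,q]. For instance
  ∂[0,1,4] = [1,4] − [0,4] + [0,1],
  ∂[1,2,3] = [2,3] − [1,3] + [1,2].
As a 9×6 matrix over Z this has rank 5, with invariant factors (1,1,1,1,1).

Computing H_k = (kernel of ∂_k) / (image of ∂_{k+1}):

  H_0: rank C_0 − rank ∂_1 = 5 − 4 = 1, and the invariant factors of ∂_1 are all 1, so H_0 ≅ Z.
  H_1: rank ker ∂_1 − rank ∂_2 = (9 − 4) − 5 = 0, and the invariant factors of ∂_2 are all 1, so H_1 ≅ 0.
  H_2: rank ker ∂_2 − rank ∂_3 = (6 − 5) − 0 = 1, and there is no ∂_3, so H_2 ≅ Z.

As a check, the Euler characteristic is 5 − 9 + 6 = 2, which agrees with 1 − 0 + 1 = 2.
(K is a triangulation of the 2-sphere S^2.)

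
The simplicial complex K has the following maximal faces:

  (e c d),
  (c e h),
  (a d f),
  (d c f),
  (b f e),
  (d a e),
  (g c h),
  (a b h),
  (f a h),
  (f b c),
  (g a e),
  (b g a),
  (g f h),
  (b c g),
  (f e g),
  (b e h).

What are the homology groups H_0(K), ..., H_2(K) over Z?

H_0 ≅ Z,  H_1 ≅ Z^2,  H_2 ≅ Z.

K has 8 vertices, 24 edges, 16 triangles.
rank ∂_0 = 0, rank ∂_1 = 7 ⇒ b_0 = 8 − 0 − 7 = 1; all invariant factors of ∂_1 are 1 so no torsion. So H_0 ≅ Z.
rank ∂_1 = 7, rank ∂_2 = 15 ⇒ b_1 = 24 − 7 − 15 = 2; all invariant factors of ∂_2 are 1 so no torsion. So H_1 ≅ Z^2.
rank ∂_2 = 15, rank ∂_3 = 0 ⇒ b_2 = 16 − 15 − 0 = 1. So H_2 ≅ Z.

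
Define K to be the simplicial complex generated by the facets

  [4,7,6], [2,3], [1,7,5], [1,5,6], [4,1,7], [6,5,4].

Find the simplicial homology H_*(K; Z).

Take the total order 1 < 2 < 3 < 4 < 5 < 6 < 7 on the vertex set. Then K (dimension 2) consists of the simplices:

  0-simplices (7): [1], [2], [3], [4], [5], [6], [7]
  1-simplices (11): [1,4], [1,5], [1,6], [1,7], [2,3], [4,5], [4,6], [4,7], [5,6], [5,7], [6,7]
  2-simplices (5): [1,4,7], [1,5,6], [1,5,7], [4,5,6], [4,6,7]

so the chain groups are C_0 ≅ Z^7, C_1 ≅ Z^11, C_2 ≅ Z^5.

∂_1: C_1 → C_0 is given by ∂[p,q] = [q] − [p]. For instance
  ∂[5,7] = [7] − [5].
As a 7×11 matrix over Z this has rank 5, with invariant factors (1,1,1,1,1).

The boundary map ∂_2: C_2 → C_1 maps a triangle to the signed sum of its edges. For instance
  ∂[1,4,7] = [4,7] − [1,7] + [1,4],
  ∂[4,6,7] = [6,7] − [4,7] + [4,6].
This gives a 11×5 integer matrix of rank 5; reducing to Smith normal form yields diagonal entries (1,1,1,1,1).

Computing H_k = (kernel of ∂_k) / (image of ∂_{k+1}):

  H_0: rank C_0 − rank ∂_1 = 7 − 5 = 2, and the invariant factors of ∂_1 are all 1, so H_0 = Z^2.
  H_1: rank ker ∂_1 − rank ∂_2 = (11 − 5) − 5 = 1, and the invariant factors of ∂_2 are all 1, so H_1 = Z.
  H_2: rank ker ∂_2 − rank ∂_3 = (5 − 5) − 0 = 0, and there is no ∂_3, so H_2 = 0.

(K is a triangulation of the disjoint union of the Möbius band and the 1-simplex.)

H_0 ≅ Z^2,  H_1 ≅ Z,  H_2 = 0.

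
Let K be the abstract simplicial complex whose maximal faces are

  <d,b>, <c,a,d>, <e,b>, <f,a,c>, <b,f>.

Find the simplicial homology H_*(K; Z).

H_0 = Z,  H_1 = Z,  H_2 = 0.

K has 6 vertices, 8 edges, 2 triangles.
rank ∂_0 = 0, rank ∂_1 = 5 ⇒ b_0 = 6 − 0 − 5 = 1; all invariant factors of ∂_1 are 1 so no torsion. So H_0 = Z.
rank ∂_1 = 5, rank ∂_2 = 2 ⇒ b_1 = 8 − 5 − 2 = 1; all invariant factors of ∂_2 are 1 so no torsion. So H_1 = Z.
rank ∂_2 = 2, rank ∂_3 = 0 ⇒ b_2 = 2 − 2 − 0 = 0. So H_2 = 0.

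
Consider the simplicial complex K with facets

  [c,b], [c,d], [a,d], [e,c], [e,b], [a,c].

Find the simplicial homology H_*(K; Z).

Fix the vertex order a < b < c < d < e and write every simplex with vertices in increasing order. Then dim K = 1 and the simplices of K are:

  0-simplices (5): a, b, c, d, e
  1-simplices (6): ac, ad, bc, be, cd, ce

Hence C_0 ≅ Z^5, C_1 ≅ Z^6.

∂_1: C_1 → C_0 is given by ∂[p,q] = [q] − [p]. For instance
  ∂ce = e − c.
As a 5×6 matrix over Z this has rank 4, with invariant factors (1,1,1,1).

Computing H_k = (kernel of ∂_k) / (image of ∂_{k+1}):

  H_0: rank C_0 − rank ∂_1 = 5 − 4 = 1, and the invariant factors of ∂_1 are all 1, so H_0 = Z.
  H_1: rank ker ∂_1 − rank ∂_2 = (6 − 4) − 0 = 2, and there is no ∂_2, so H_1 = Z^2.

H_0 ≅ Z,  H_1 ≅ Z^2.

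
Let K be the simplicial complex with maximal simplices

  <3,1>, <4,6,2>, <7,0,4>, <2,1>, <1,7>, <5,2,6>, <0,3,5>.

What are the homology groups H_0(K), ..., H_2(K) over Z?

H_0 = Z,  H_1 = Z^3,  H_2 = 0.

K has 8 vertices, 14 edges, 4 triangles.
rank ∂_0 = 0, rank ∂_1 = 7 ⇒ b_0 = 8 − 0 − 7 = 1; all invariant factors of ∂_1 are 1 so no torsion. So H_0 = Z.
rank ∂_1 = 7, rank ∂_2 = 4 ⇒ b_1 = 14 − 7 − 4 = 3; all invariant factors of ∂_2 are 1 so no torsion. So H_1 = Z^3.
rank ∂_2 = 4, rank ∂_3 = 0 ⇒ b_2 = 4 − 4 − 0 = 0. So H_2 = 0.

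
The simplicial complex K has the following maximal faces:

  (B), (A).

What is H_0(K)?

H_0 = Z^2.

Take the total order A < B on the vertex set. Then K (dimension 0) consists of the simplices:

  0-simplices (2): A, B

so the chain groups are C_0 ≅ Z^2.

Computing H_k = (kernel of ∂_k) / (image of ∂_{k+1}):

  H_0: rank C_0 − rank ∂_1 = 2 − 0 = 2, and there is no ∂_1, so H_0 = Z^2.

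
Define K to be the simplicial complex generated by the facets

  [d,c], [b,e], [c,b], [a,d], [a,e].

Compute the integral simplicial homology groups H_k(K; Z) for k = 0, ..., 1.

Fix the vertex order a < b < c < d < e and write every simplex with vertices in increasing order. Then dim K = 1 and the simplices of K are:

  0-simplices (5): a, b, c, d, e
  1-simplices (5): ad, ae, bc, be, cd

giving chain groups C_0 ≅ Z^5, C_1 ≅ Z^5.

The boundary map ∂_1: C_1 → C_0 is given by ∂[p,q] = [q] − [p].
As a 5×5 matrix over Z this has rank 4, with invariant factors (1,1,1,1).

Computing H_k = (kernel of ∂_k) / (image of ∂_{k+1}):

  H_0: rank C_0 − rank ∂_1 = 5 − 4 = 1, and the invariant factors of ∂_1 are all 1, so H_0 ≅ Z.
  H_1: rank ker ∂_1 − rank ∂_2 = (5 − 4) − 0 = 1, and there is no ∂_2, so H_1 ≅ Z.

As a check, the Euler characteristic is 5 − 5 = 0, which agrees with 1 − 1 = 0.

H_0 = Z,  H_1 = Z.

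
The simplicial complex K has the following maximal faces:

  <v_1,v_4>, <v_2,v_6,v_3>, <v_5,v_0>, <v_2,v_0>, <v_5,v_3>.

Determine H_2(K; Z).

H_2 ≅ 0.

We work with the vertex ordering v_0 < v_1 < v_2 < v_3 < v_4 < v_5 < v_6. The simplices of K, each written with vertices in increasing order, are:

  0-simplices (7): [v_0], [v_1], [v_2], [v_3], [v_4], [v_5], [v_6]
  1-simplices (7): [v_0,v_2], [v_0,v_5], [v_1,v_4], [v_2,v_3], [v_2,v_6], [v_3,v_5], [v_3,v_6]
  2-simplices (1): [v_2,v_3,v_6]

Hence C_0 ≅ Z^7, C_1 ≅ Z^7, C_2 ≅ Z^1.

Boundary ∂_1: C_1 → C_0 maps an edge to its endpoints' difference, ∂[p,q] = q − p.
The 7×7 boundary matrix has rank 5 and Smith normal form diag(1,1,1,1,1).

The boundary map ∂_2: C_2 → C_1 maps a triangle to the signed sum of its edges. For instance
  ∂[v_2,v_3,v_6] = [v_3,v_6] − [v_2,v_6] + [v_2,v_3].
As a 7×1 matrix over Z this has rank 1, with invariant factors (1).

From H_k ≅ ker(∂_k) / im(∂_{k+1}) we obtain:

  H_2: rank ker ∂_2 − rank ∂_3 = (1 − 1) − 0 = 0, and there is no ∂_3, so H_2 = 0.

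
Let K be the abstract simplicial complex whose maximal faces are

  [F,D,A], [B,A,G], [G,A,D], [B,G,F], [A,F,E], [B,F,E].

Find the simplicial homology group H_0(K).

H_0 = Z.

Order the vertices as A < B < D < E < F < G. Listing each simplex with vertices in this order, K has dimension 2 with simplices:

  0-simplices (6): A, B, D, E, F, G
  1-simplices (12): AB, AD, AE, AF, AG, BE, BF, BG, DF, DG, EF, FG
  2-simplices (6): ABG, ADF, ADG, AEF, BEF, BFG

giving chain groups C_0 ≅ Z^6, C_1 ≅ Z^12, C_2 ≅ Z^6.

The boundary map ∂_1: C_1 → C_0 sends each edge [p,q] (with p < q) to q − p.
The resulting 6×12 matrix has rank 5, and its Smith normal form has invariant factors (1,1,1,1,1).

∂_2: C_2 → C_1 acts by ∂[p,q,r] = [q,r] − [p,r] + [p,q]. For instance
  ∂ADG = DG − AG + AD,
  ∂ADF = DF − AF + AD.
This gives a 12×6 integer matrix of rank 6; reducing to Smith normal form yields diagonal entries (1,1,1,1,1,1).

From H_k ≅ ker(∂_k) / im(∂_{k+1}) we obtain:

  H_0: rank C_0 − rank ∂_1 = 6 − 5 = 1, and the invariant factors of ∂_1 are all 1, so H_0 ≅ Z.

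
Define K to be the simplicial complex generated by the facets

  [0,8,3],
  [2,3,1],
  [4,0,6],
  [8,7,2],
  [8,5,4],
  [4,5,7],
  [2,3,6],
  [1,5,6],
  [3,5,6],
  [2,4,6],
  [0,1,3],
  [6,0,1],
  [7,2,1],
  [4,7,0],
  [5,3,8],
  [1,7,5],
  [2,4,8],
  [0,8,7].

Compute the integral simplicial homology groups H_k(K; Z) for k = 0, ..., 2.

H_0 = Z,  H_1 = Z ⊕ Z/2Z,  H_2 = 0.

Take the total order 0 < 1 < 2 < 3 < 4 < 5 < 6 < 7 < 8 on the vertex set. Then K (dimension 2) consists of the simplices:

  0-simplices (9): [0], [1], [2], [3], [4], [5], [6], [7], [8]
  1-simplices (27): (27 of them)
  2-simplices (18): [0,1,3], [0,1,6], [0,3,8], [0,4,6], [0,4,7], [0,7,8], [1,2,3], [1,2,7], [1,5,6], [1,5,7], [2,3,6], [2,4,6], [2,4,8], [2,7,8], [3,5,6], [3,5,8], [4,5,7], [4,5,8]

so the chain groups are C_0 ≅ Z^9, C_1 ≅ Z^27, C_2 ≅ Z^18.

The boundary map ∂_1: C_1 → C_0 maps an edge to its endpoints' difference, ∂[p,q] = q − p. For instance
  ∂[1,2] = [2] − [1].
The 9×27 boundary matrix has rank 8 and Smith normal form diag(1,1,1,1,1,1,1,1).

∂_2: C_2 → C_1 sends each 2-simplex [p,q,r] to [q,r] − [p,r] + [p,q]. For instance
  ∂[1,5,7] = [5,7] − [1,7] + [1,5],
  ∂[1,2,7] = [2,7] − [1,7] + [1,2].
The 27×18 boundary matrix has rank 18 and Smith normal form diag(1,1,1,1,1,1,1,1,1,1,1,1,1,1,1,1,1,2).

Reading off H_k = ker ∂_k / im ∂_{k+1}:

  H_0: rank C_0 − rank ∂_1 = 9 − 8 = 1, and the invariant factors of ∂_1 are all 1, so H_0 ≅ Z.
  H_1: rank ker ∂_1 − rank ∂_2 = (27 − 8) − 18 = 1, and ∂_2 has invariant factor 2 > 1, so H_1 ≅ Z ⊕ Z/2Z.
  H_2: rank ker ∂_2 − rank ∂_3 = (18 − 18) − 0 = 0, and there is no ∂_3, so H_2 ≅ 0.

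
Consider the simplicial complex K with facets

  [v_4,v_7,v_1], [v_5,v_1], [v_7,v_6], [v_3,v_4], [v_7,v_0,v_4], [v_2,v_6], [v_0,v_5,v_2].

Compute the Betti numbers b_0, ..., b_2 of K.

b_0 = 1, b_1 = 2, b_2 = 0.

Take the total order v_0 < v_1 < v_2 < v_3 < v_4 < v_5 < v_6 < v_7 on the vertex set. Then K (dimension 2) consists of the simplices:

  0-simplices (8): [v_0], [v_1], [v_2], [v_3], [v_4], [v_5], [v_6], [v_7]
  1-simplices (12): [v_0,v_2], [v_0,v_4], [v_0,v_5], [v_0,v_7], [v_1,v_4], [v_1,v_5], [v_1,v_7], [v_2,v_5], [v_2,v_6], [v_3,v_4], [v_4,v_7], [v_6,v_7]
  2-simplices (3): [v_0,v_2,v_5], [v_0,v_4,v_7], [v_1,v_4,v_7]

Hence C_0 ≅ Z^8, C_1 ≅ Z^12, C_2 ≅ Z^3.

The boundary map ∂_1: C_1 → C_0 sends each edge [p,q] (with p < q) to q − p.
This gives a 8×12 integer matrix of rank 7; reducing to Smith normal form yields diagonal entries (1,1,1,1,1,1,1).

∂_2: C_2 → C_1 sends each 2-simplex [p,q,r] to [q,r] − [p,r] + [p,q]. For instance
  ∂[v_0,v_4,v_7] = [v_4,v_7] − [v_0,v_7] + [v_0,v_4],
  ∂[v_1,v_4,v_7] = [v_4,v_7] − [v_1,v_7] + [v_1,v_4].
The 12×3 boundary matrix has rank 3 and Smith normal form diag(1,1,1).

Now H_k = ker ∂_k / im ∂_{k+1}, so:

  H_0: rank C_0 − rank ∂_1 = 8 − 7 = 1, and the invariant factors of ∂_1 are all 1, so H_0 = Z.
  H_1: rank ker ∂_1 − rank ∂_2 = (12 − 7) − 3 = 2, and the invariant factors of ∂_2 are all 1, so H_1 = Z^2.
  H_2: rank ker ∂_2 − rank ∂_3 = (3 − 3) − 0 = 0, and there is no ∂_3, so H_2 = 0.

Hence the Betti numbers are b_0 = 1, b_1 = 2, b_2 = 0.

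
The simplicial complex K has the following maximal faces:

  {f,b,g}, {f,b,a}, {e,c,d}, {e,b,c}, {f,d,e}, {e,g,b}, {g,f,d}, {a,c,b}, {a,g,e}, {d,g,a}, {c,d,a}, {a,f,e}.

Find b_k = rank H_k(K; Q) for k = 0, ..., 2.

Order the vertices as a < b < c < d < e < f < g. Listing each simplex with vertices in this order, K has dimension 2 with simplices:

  0-simplices (7): a, b, c, d, e, f, g
  1-simplices (18): ab, ac, ad, ae, af, ag, bc, be, bf, bg, cd, ce, de, df, dg, ef, eg, fg
  2-simplices (12): abc, abf, acd, adg, aef, aeg, bce, beg, bfg, cde, def, dfg

so the chain groups are C_0 ≅ Z^7, C_1 ≅ Z^18, C_2 ≅ Z^12.

Boundary ∂_1: C_1 → C_0 is given by ∂[p,q] = [q] − [p].
As a 7×18 matrix over Z this has rank 6, with invariant factors (1,1,1,1,1,1).

Boundary ∂_2: C_2 → C_1 acts by ∂[p,q,r] = [q,r] − [p,r] + [p,q]. For instance
  ∂adg = dg − ag + ad,
  ∂acd = cd − ad + ac.
As a 18×12 matrix over Z this has rank 12, with invariant factors (1,1,1,1,1,1,1,1,1,1,1,2).

Computing H_k = (kernel of ∂_k) / (image of ∂_{k+1}):

  H_0: rank C_0 − rank ∂_1 = 7 − 6 = 1, and the invariant factors of ∂_1 are all 1, so H_0 = Z.
  H_1: rank ker ∂_1 − rank ∂_2 = (18 − 6) − 12 = 0, and ∂_2 has invariant factor 2 > 1, so H_1 = Z/2.
  H_2: rank ker ∂_2 − rank ∂_3 = (12 − 12) − 0 = 0, and there is no ∂_3, so H_2 = 0.

(K is a triangulation of the real projective plane RP^2.)

Hence the Betti numbers are b_0 = 1, b_1 = 0, b_2 = 0.

b_0 = 1, b_1 = 0, b_2 = 0.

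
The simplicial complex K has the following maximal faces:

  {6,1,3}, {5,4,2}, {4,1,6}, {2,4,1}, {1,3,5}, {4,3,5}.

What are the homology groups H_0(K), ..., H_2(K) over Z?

H_0 ≅ Z,  H_1 ≅ Z,  H_2 = 0.

Fix the vertex order 1 < 2 < 3 < 4 < 5 < 6 and write every simplex with vertices in increasing order. Then dim K = 2 and the simplices of K are:

  0-simplices (6): [1], [2], [3], [4], [5], [6]
  1-simplices (12): [1,2], [1,3], [1,4], [1,5], [1,6], [2,4], [2,5], [3,4], [3,5], [3,6], [4,5], [4,6]
  2-simplices (6): [1,2,4], [1,3,5], [1,3,6], [1,4,6], [2,4,5], [3,4,5]

Hence C_0 ≅ Z^6, C_1 ≅ Z^12, C_2 ≅ Z^6.

The boundary map ∂_1: C_1 → C_0 maps an edge to its endpoints' difference, ∂[p,q] = q − p. For instance
  ∂[3,5] = [5] − [3].
The 6×12 boundary matrix has rank 5 and Smith normal form diag(1,1,1,1,1).

The boundary map ∂_2: C_2 → C_1 acts by ∂[p,q,r] = [q,r] − [p,r] + [p,q]. For instance
  ∂[1,2,4] = [2,4] − [1,4] + [1,2],
  ∂[1,4,6] = [4,6] − [1,6] + [1,4].
This gives a 12×6 integer matrix of rank 6; reducing to Smith normal form yields diagonal entries (1,1,1,1,1,1).

Reading off H_k = ker ∂_k / im ∂_{k+1}:

  H_0: rank C_0 − rank ∂_1 = 6 − 5 = 1, and the invariant factors of ∂_1 are all 1, so H_0 ≅ Z.
  H_1: rank ker ∂_1 − rank ∂_2 = (12 − 5) − 6 = 1, and the invariant factors of ∂_2 are all 1, so H_1 ≅ Z.
  H_2: rank ker ∂_2 − rank ∂_3 = (6 − 6) − 0 = 0, and there is no ∂_3, so H_2 ≅ 0.

As a check, the Euler characteristic is 6 − 12 + 6 = 0, which agrees with 1 − 1 + 0 = 0.
(K is a triangulation of the cylinder S^1 x I.)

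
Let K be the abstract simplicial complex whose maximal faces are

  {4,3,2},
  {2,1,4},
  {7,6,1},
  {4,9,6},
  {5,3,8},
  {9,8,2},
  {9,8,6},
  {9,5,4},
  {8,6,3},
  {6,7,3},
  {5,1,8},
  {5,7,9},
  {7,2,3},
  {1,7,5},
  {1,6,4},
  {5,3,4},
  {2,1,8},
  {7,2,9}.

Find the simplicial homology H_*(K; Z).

Order the vertices as 1 < 2 < 3 < 4 < 5 < 6 < 7 < 8 < 9. Listing each simplex with vertices in this order, K has dimension 2 with simplices:

  0-simplices (9): [1], [2], [3], [4], [5], [6], [7], [8], [9]
  1-simplices (27): (27 of them)
  2-simplices (18): [1,2,4], [1,2,8], [1,4,6], [1,5,7], [1,5,8], [1,6,7], [2,3,4], [2,3,7], [2,7,9], [2,8,9], [3,4,5], [3,5,8], [3,6,7], [3,6,8], [4,5,9], [4,6,9], [5,7,9], [6,8,9]

giving chain groups C_0 ≅ Z^9, C_1 ≅ Z^27, C_2 ≅ Z^18.

∂_1: C_1 → C_0 maps an edge to its endpoints' difference, ∂[p,q] = q − p.
This gives a 9×27 integer matrix of rank 8; reducing to Smith normal form yields diagonal entries (1,1,1,1,1,1,1,1).

The boundary map ∂_2: C_2 → C_1 sends each 2-simplex [p,q,r] to [q,r] − [p,r] + [p,q]. For instance
  ∂[4,6,9] = [6,9] − [4,9] + [4,6],
  ∂[1,2,4] = [2,4] − [1,4] + [1,2].
The 27×18 boundary matrix has rank 17 and Smith normal form diag(1,1,1,1,1,1,1,1,1,1,1,1,1,1,1,1,1).

Now H_k = ker ∂_k / im ∂_{k+1}, so:

  H_0: rank C_0 − rank ∂_1 = 9 − 8 = 1, and the invariant factors of ∂_1 are all 1, so H_0 ≅ Z.
  H_1: rank ker ∂_1 − rank ∂_2 = (27 − 8) − 17 = 2, and the invariant factors of ∂_2 are all 1, so H_1 ≅ Z^2.
  H_2: rank ker ∂_2 − rank ∂_3 = (18 − 17) − 0 = 1, and there is no ∂_3, so H_2 ≅ Z.

As a check, the Euler characteristic is 9 − 27 + 18 = 0, which agrees with 1 − 2 + 1 = 0.
(K is a triangulation of the torus T^2.)

H_0 = Z,  H_1 = Z^2,  H_2 = Z.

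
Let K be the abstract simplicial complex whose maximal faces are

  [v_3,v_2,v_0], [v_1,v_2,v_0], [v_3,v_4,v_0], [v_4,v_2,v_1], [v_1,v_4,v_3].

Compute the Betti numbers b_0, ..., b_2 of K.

We work with the vertex ordering v_0 < v_1 < v_2 < v_3 < v_4. The simplices of K, each written with vertices in increasing order, are:

  0-simplices (5): [v_0], [v_1], [v_2], [v_3], [v_4]
  1-simplices (10): [v_0,v_1], [v_0,v_2], [v_0,v_3], [v_0,v_4], [v_1,v_2], [v_1,v_3], [v_1,v_4], [v_2,v_3], [v_2,v_4], [v_3,v_4]
  2-simplices (5): [v_0,v_1,v_2], [v_0,v_2,v_3], [v_0,v_3,v_4], [v_1,v_2,v_4], [v_1,v_3,v_4]

so the chain groups are C_0 ≅ Z^5, C_1 ≅ Z^10, C_2 ≅ Z^5.

∂_1: C_1 → C_0 sends each edge [p,q] (with p < q) to q − p. For instance
  ∂[v_1,v_4] = [v_4] − [v_1].
This gives a 5×10 integer matrix of rank 4; reducing to Smith normal form yields diagonal entries (1,1,1,1).

∂_2: C_2 → C_1 acts by ∂[p,q,r] = [q,r] − [p,r] + [p,q]. For instance
  ∂[v_1,v_2,v_4] = [v_2,v_4] − [v_1,v_4] + [v_1,v_2],
  ∂[v_1,v_3,v_4] = [v_3,v_4] − [v_1,v_4] + [v_1,v_3].
The resulting 10×5 matrix has rank 5, and its Smith normal form has invariant factors (1,1,1,1,1).

From H_k ≅ ker(∂_k) / im(∂_{k+1}) we obtain:

  H_0: rank C_0 − rank ∂_1 = 5 − 4 = 1, and the invariant factors of ∂_1 are all 1, so H_0 = Z.
  H_1: rank ker ∂_1 − rank ∂_2 = (10 − 4) − 5 = 1, and the invariant factors of ∂_2 are all 1, so H_1 = Z.
  H_2: rank ker ∂_2 − rank ∂_3 = (5 − 5) − 0 = 0, and there is no ∂_3, so H_2 = 0.

(K is a triangulation of the Möbius band.)

Hence the Betti numbers are b_0 = 1, b_1 = 1, b_2 = 0.

b_0 = 1, b_1 = 1, b_2 = 0.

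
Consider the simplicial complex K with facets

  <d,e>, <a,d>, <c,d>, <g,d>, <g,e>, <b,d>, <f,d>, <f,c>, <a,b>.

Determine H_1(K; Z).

Fix the vertex order a < b < c < d < e < f < g and write every simplex with vertices in increasing order. Then dim K = 1 and the simplices of K are:

  0-simplices (7): a, b, c, d, e, f, g
  1-simplices (9): ab, ad, bd, cd, cf, de, df, dg, eg

Hence C_0 ≅ Z^7, C_1 ≅ Z^9.

The boundary map ∂_1: C_1 → C_0 maps an edge to its endpoints' difference, ∂[p,q] = q − p.
This gives a 7×9 integer matrix of rank 6; reducing to Smith normal form yields diagonal entries (1,1,1,1,1,1).

Reading off H_k = ker ∂_k / im ∂_{k+1}:

  H_1: rank ker ∂_1 − rank ∂_2 = (9 − 6) − 0 = 3, and there is no ∂_2, so H_1 = Z^3.

H_1 ≅ Z^3.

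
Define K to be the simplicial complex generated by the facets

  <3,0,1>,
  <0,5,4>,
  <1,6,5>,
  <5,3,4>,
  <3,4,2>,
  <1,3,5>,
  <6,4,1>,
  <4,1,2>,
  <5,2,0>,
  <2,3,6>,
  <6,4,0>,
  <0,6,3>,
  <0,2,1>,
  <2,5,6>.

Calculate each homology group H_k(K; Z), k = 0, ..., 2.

Fix the vertex order 0 < 1 < 2 < 3 < 4 < 5 < 6 and write every simplex with vertices in increasing order. Then dim K = 2 and the simplices of K are:

  0-simplices (7): [0], [1], [2], [3], [4], [5], [6]
  1-simplices (21): [0,1], [0,2], [0,3], [0,4], [0,5], [0,6], [1,2], [1,3], [1,4], [1,5], [1,6], [2,3], [2,4], [2,5], [2,6], [3,4], [3,5], [3,6], [4,5], [4,6], [5,6]
  2-simplices (14): [0,1,2], [0,1,3], [0,2,5], [0,3,6], [0,4,5], [0,4,6], [1,2,4], [1,3,5], [1,4,6], [1,5,6], [2,3,4], [2,3,6], [2,5,6], [3,4,5]

Hence C_0 ≅ Z^7, C_1 ≅ Z^21, C_2 ≅ Z^14.

∂_1: C_1 → C_0 maps an edge to its endpoints' difference, ∂[p,q] = q − p.
This gives a 7×21 integer matrix of rank 6; reducing to Smith normal form yields diagonal entries (1,1,1,1,1,1).

∂_2: C_2 → C_1 sends each 2-simplex [p,q,r] to [q,r] − [p,r] + [p,q]. For instance
  ∂[3,4,5] = [4,5] − [3,5] + [3,4],
  ∂[1,5,6] = [5,6] − [1,6] + [1,5].
As a 21×14 matrix over Z this has rank 13, with invariant factors (1,1,1,1,1,1,1,1,1,1,1,1,1).

From H_k ≅ ker(∂_k) / im(∂_{k+1}) we obtain:

  H_0: rank C_0 − rank ∂_1 = 7 − 6 = 1, and the invariant factors of ∂_1 are all 1, so H_0 = Z.
  H_1: rank ker ∂_1 − rank ∂_2 = (21 − 6) − 13 = 2, and the invariant factors of ∂_2 are all 1, so H_1 = Z^2.
  H_2: rank ker ∂_2 − rank ∂_3 = (14 − 13) − 0 = 1, and there is no ∂_3, so H_2 = Z.

As a check, the Euler characteristic is 7 − 21 + 14 = 0, which agrees with 1 − 2 + 1 = 0.

H_0 = Z,  H_1 = Z^2,  H_2 = Z.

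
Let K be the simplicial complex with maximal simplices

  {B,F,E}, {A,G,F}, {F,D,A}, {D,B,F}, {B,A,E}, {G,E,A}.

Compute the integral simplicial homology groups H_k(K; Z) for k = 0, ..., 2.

H_0 = Z,  H_1 = Z,  H_2 = 0.

We work with the vertex ordering A < B < D < E < F < G. The simplices of K, each written with vertices in increasing order, are:

  0-simplices (6): A, B, D, E, F, G
  1-simplices (12): AB, AD, AE, AF, AG, BD, BE, BF, DF, EF, EG, FG
  2-simplices (6): ABE, ADF, AEG, AFG, BDF, BEF

giving chain groups C_0 ≅ Z^6, C_1 ≅ Z^12, C_2 ≅ Z^6.

The boundary map ∂_1: C_1 → C_0 sends each edge [p,q] (with p < q) to q − p. For instance
  ∂DF = F − D.
The resulting 6×12 matrix has rank 5, and its Smith normal form has invariant factors (1,1,1,1,1).

The boundary map ∂_2: C_2 → C_1 sends each 2-simplex [p,q,r] to [q,r] − [p,r] + [p,q]. For instance
  ∂BDF = DF − BF + BD,
  ∂ABE = BE − AE + AB.
This gives a 12×6 integer matrix of rank 6; reducing to Smith normal form yields diagonal entries (1,1,1,1,1,1).

Now H_k = ker ∂_k / im ∂_{k+1}, so:

  H_0: rank C_0 − rank ∂_1 = 6 − 5 = 1, and the invariant factors of ∂_1 are all 1, so H_0 ≅ Z.
  H_1: rank ker ∂_1 − rank ∂_2 = (12 − 5) − 6 = 1, and the invariant factors of ∂_2 are all 1, so H_1 ≅ Z.
  H_2: rank ker ∂_2 − rank ∂_3 = (6 − 6) − 0 = 0, and there is no ∂_3, so H_2 ≅ 0.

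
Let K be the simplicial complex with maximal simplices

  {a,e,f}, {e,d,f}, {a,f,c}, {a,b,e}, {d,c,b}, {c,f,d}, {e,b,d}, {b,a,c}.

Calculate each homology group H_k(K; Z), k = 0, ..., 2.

K has 6 vertices, 12 edges, 8 triangles.
rank ∂_0 = 0, rank ∂_1 = 5 ⇒ b_0 = 6 − 0 − 5 = 1; all invariant factors of ∂_1 are 1 so no torsion. So H_0 = Z.
rank ∂_1 = 5, rank ∂_2 = 7 ⇒ b_1 = 12 − 5 − 7 = 0; all invariant factors of ∂_2 are 1 so no torsion. So H_1 = 0.
rank ∂_2 = 7, rank ∂_3 = 0 ⇒ b_2 = 8 − 7 − 0 = 1. So H_2 = Z.

H_0 = Z,  H_1 = 0,  H_2 = Z.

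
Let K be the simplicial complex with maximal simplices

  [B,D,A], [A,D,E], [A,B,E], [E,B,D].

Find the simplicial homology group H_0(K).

Fix the vertex order A < B < D < E and write every simplex with vertices in increasing order. Then dim K = 2 and the simplices of K are:

  0-simplices (4): A, B, D, E
  1-simplices (6): AB, AD, AE, BD, BE, DE
  2-simplices (4): ABD, ABE, ADE, BDE

giving chain groups C_0 ≅ Z^4, C_1 ≅ Z^6, C_2 ≅ Z^4.

∂_1: C_1 → C_0 is given by ∂[p,q] = [q] − [p]. For instance
  ∂AD = D − A.
This gives a 4×6 integer matrix of rank 3; reducing to Smith normal form yields diagonal entries (1,1,1).

The boundary map ∂_2: C_2 → C_1 maps a triangle to the signed sum of its edges. For instance
  ∂ABD = BD − AD + AB,
  ∂ADE = DE − AE + AD.
The 6×4 boundary matrix has rank 3 and Smith normal form diag(1,1,1).

Reading off H_k = ker ∂_k / im ∂_{k+1}:

  H_0: rank C_0 − rank ∂_1 = 4 − 3 = 1, and the invariant factors of ∂_1 are all 1, so H_0 = Z.

(K is a triangulation of the 2-sphere S^2.)

H_0 ≅ Z.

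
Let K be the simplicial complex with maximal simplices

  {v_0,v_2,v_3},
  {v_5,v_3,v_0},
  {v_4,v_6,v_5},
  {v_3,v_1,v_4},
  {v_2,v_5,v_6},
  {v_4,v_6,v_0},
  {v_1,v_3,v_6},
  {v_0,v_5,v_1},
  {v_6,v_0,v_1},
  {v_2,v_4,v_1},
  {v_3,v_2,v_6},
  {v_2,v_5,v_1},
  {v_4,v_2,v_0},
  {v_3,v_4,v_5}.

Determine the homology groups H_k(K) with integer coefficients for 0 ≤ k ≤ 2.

H_0 = Z,  H_1 = Z^2,  H_2 = Z.

K has 7 vertices, 21 edges, 14 triangles.
rank ∂_0 = 0, rank ∂_1 = 6 ⇒ b_0 = 7 − 0 − 6 = 1; all invariant factors of ∂_1 are 1 so no torsion. So H_0 = Z.
rank ∂_1 = 6, rank ∂_2 = 13 ⇒ b_1 = 21 − 6 − 13 = 2; all invariant factors of ∂_2 are 1 so no torsion. So H_1 = Z^2.
rank ∂_2 = 13, rank ∂_3 = 0 ⇒ b_2 = 14 − 13 − 0 = 1. So H_2 = Z.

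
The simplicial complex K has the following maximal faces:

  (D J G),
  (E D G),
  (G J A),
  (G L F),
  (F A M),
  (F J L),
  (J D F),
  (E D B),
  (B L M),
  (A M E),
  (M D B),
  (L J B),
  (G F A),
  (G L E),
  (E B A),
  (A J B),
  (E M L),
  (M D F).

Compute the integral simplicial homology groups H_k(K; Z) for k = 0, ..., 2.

H_0 ≅ Z,  H_1 ≅ Z ⊕ Z/2,  H_2 = 0.

Take the total order A < B < D < E < F < G < J < L < M on the vertex set. Then K (dimension 2) consists of the simplices:

  0-simplices (9): A, B, D, E, F, G, J, L, M
  1-simplices (27): AB, AE, AF, AG, AJ, AM, BD, BE, BJ, BL, BM, DE, DF, DG, DJ, DM, EG, EL, EM, FG, FJ, FL, FM, GJ, GL, JL, LM
  2-simplices (18): ABE, ABJ, AEM, AFG, AFM, AGJ, BDE, BDM, BJL, BLM, DEG, DFJ, DFM, DGJ, EGL, ELM, FGL, FJL

giving chain groups C_0 ≅ Z^9, C_1 ≅ Z^27, C_2 ≅ Z^18.

Boundary ∂_1: C_1 → C_0 maps an edge to its endpoints' difference, ∂[p,q] = q − p. For instance
  ∂GJ = J − G.
This gives a 9×27 integer matrix of rank 8; reducing to Smith normal form yields diagonal entries (1,1,1,1,1,1,1,1).

Boundary ∂_2: C_2 → C_1 acts by ∂[p,q,r] = [q,r] − [p,r] + [p,q]. For instance
  ∂ABE = BE − AE + AB,
  ∂EGL = GL − EL + EG.
As a 27×18 matrix over Z this has rank 18, with invariant factors (1,1,1,1,1,1,1,1,1,1,1,1,1,1,1,1,1,2).

From H_k ≅ ker(∂_k) / im(∂_{k+1}) we obtain:

  H_0: rank C_0 − rank ∂_1 = 9 − 8 = 1, and the invariant factors of ∂_1 are all 1, so H_0 ≅ Z.
  H_1: rank ker ∂_1 − rank ∂_2 = (27 − 8) − 18 = 1, and ∂_2 has invariant factor 2 > 1, so H_1 ≅ Z ⊕ Z/2.
  H_2: rank ker ∂_2 − rank ∂_3 = (18 − 18) − 0 = 0, and there is no ∂_3, so H_2 ≅ 0.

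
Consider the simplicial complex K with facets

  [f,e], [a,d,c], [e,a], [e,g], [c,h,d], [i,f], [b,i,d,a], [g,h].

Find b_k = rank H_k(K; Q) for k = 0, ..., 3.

K has 9 vertices, 15 edges, 6 triangles, 1 3-simplex.
rank ∂_0 = 0, rank ∂_1 = 8 ⇒ b_0 = 9 − 0 − 8 = 1; all invariant factors of ∂_1 are 1 so no torsion. So H_0 = Z.
rank ∂_1 = 8, rank ∂_2 = 5 ⇒ b_1 = 15 − 8 − 5 = 2; all invariant factors of ∂_2 are 1 so no torsion. So H_1 = Z^2.
rank ∂_2 = 5, rank ∂_3 = 1 ⇒ b_2 = 6 − 5 − 1 = 0; all invariant factors of ∂_3 are 1 so no torsion. So H_2 = 0.
rank ∂_3 = 1, rank ∂_4 = 0 ⇒ b_3 = 1 − 1 − 0 = 0. So H_3 = 0.

b_0 = 1, b_1 = 2, b_2 = 0, b_3 = 0.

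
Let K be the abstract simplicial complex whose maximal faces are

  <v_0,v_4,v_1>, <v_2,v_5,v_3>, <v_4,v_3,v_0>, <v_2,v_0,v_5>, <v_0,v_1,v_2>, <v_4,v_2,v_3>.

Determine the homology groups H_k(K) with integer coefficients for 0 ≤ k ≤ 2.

Fix the vertex order v_0 < v_1 < v_2 < v_3 < v_4 < v_5 and write every simplex with vertices in increasing order. Then dim K = 2 and the simplices of K are:

  0-simplices (6): [v_0], [v_1], [v_2], [v_3], [v_4], [v_5]
  1-simplices (12): [v_0,v_1], [v_0,v_2], [v_0,v_3], [v_0,v_4], [v_0,v_5], [v_1,v_2], [v_1,v_4], [v_2,v_3], [v_2,v_4], [v_2,v_5], [v_3,v_4], [v_3,v_5]
  2-simplices (6): [v_0,v_1,v_2], [v_0,v_1,v_4], [v_0,v_2,v_5], [v_0,v_3,v_4], [v_2,v_3,v_4], [v_2,v_3,v_5]

Hence C_0 ≅ Z^6, C_1 ≅ Z^12, C_2 ≅ Z^6.

∂_1: C_1 → C_0 sends each edge [p,q] (with p < q) to q − p.
As a 6×12 matrix over Z this has rank 5, with invariant factors (1,1,1,1,1).

The boundary map ∂_2: C_2 → C_1 acts by ∂[p,q,r] = [q,r] − [p,r] + [p,q]. For instance
  ∂[v_2,v_3,v_5] = [v_3,v_5] − [v_2,v_5] + [v_2,v_3],
  ∂[v_0,v_1,v_4] = [v_1,v_4] − [v_0,v_4] + [v_0,v_1].
The 12×6 boundary matrix has rank 6 and Smith normal form diag(1,1,1,1,1,1).

Now H_k = ker ∂_k / im ∂_{k+1}, so:

  H_0: rank C_0 − rank ∂_1 = 6 − 5 = 1, and the invariant factors of ∂_1 are all 1, so H_0 = Z.
  H_1: rank ker ∂_1 − rank ∂_2 = (12 − 5) − 6 = 1, and the invariant factors of ∂_2 are all 1, so H_1 = Z.
  H_2: rank ker ∂_2 − rank ∂_3 = (6 − 6) − 0 = 0, and there is no ∂_3, so H_2 = 0.

H_0 = Z,  H_1 = Z,  H_2 = 0.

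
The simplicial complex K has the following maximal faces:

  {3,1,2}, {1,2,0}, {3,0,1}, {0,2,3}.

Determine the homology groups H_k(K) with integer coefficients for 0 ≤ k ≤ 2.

H_0 = Z,  H_1 = 0,  H_2 = Z.

We work with the vertex ordering 0 < 1 < 2 < 3. The simplices of K, each written with vertices in increasing order, are:

  0-simplices (4): [0], [1], [2], [3]
  1-simplices (6): [0,1], [0,2], [0,3], [1,2], [1,3], [2,3]
  2-simplices (4): [0,1,2], [0,1,3], [0,2,3], [1,2,3]

giving chain groups C_0 ≅ Z^4, C_1 ≅ Z^6, C_2 ≅ Z^4.

∂_1: C_1 → C_0 is given by ∂[p,q] = [q] − [p].
As a 4×6 matrix over Z this has rank 3, with invariant factors (1,1,1).

∂_2: C_2 → C_1 sends each 2-simplex [p,q,r] to [q,r] − [p,r] + [p,q]. For instance
  ∂[0,1,2] = [1,2] − [0,2] + [0,1],
  ∂[1,2,3] = [2,3] − [1,3] + [1,2].
As a 6×4 matrix over Z this has rank 3, with invariant factors (1,1,1).

Now H_k = ker ∂_k / im ∂_{k+1}, so:

  H_0: rank C_0 − rank ∂_1 = 4 − 3 = 1, and the invariant factors of ∂_1 are all 1, so H_0 = Z.
  H_1: rank ker ∂_1 − rank ∂_2 = (6 − 3) − 3 = 0, and the invariant factors of ∂_2 are all 1, so H_1 = 0.
  H_2: rank ker ∂_2 − rank ∂_3 = (4 − 3) − 0 = 1, and there is no ∂_3, so H_2 = Z.

As a check, the Euler characteristic is 4 − 6 + 4 = 2, which agrees with 1 − 0 + 1 = 2.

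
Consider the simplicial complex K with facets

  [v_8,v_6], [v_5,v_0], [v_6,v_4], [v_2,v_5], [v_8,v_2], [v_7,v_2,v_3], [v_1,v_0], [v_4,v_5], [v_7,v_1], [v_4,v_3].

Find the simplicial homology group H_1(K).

H_1 ≅ Z^3.

Order the vertices as v_0 < v_1 < v_2 < v_3 < v_4 < v_5 < v_6 < v_7 < v_8. Listing each simplex with vertices in this order, K has dimension 2 with simplices:

  0-simplices (9): [v_0], [v_1], [v_2], [v_3], [v_4], [v_5], [v_6], [v_7], [v_8]
  1-simplices (12): [v_0,v_1], [v_0,v_5], [v_1,v_7], [v_2,v_3], [v_2,v_5], [v_2,v_7], [v_2,v_8], [v_3,v_4], [v_3,v_7], [v_4,v_5], [v_4,v_6], [v_6,v_8]
  2-simplices (1): [v_2,v_3,v_7]

giving chain groups C_0 ≅ Z^9, C_1 ≅ Z^12, C_2 ≅ Z^1.

Boundary ∂_1: C_1 → C_0 sends each edge [p,q] (with p < q) to q − p.
The resulting 9×12 matrix has rank 8, and its Smith normal form has invariant factors (1,1,1,1,1,1,1,1).

∂_2: C_2 → C_1 acts by ∂[p,q,r] = [q,r] − [p,r] + [p,q]. For instance
  ∂[v_2,v_3,v_7] = [v_3,v_7] − [v_2,v_7] + [v_2,v_3].
As a 12×1 matrix over Z this has rank 1, with invariant factors (1).

Computing H_k = (kernel of ∂_k) / (image of ∂_{k+1}):

  H_1: rank ker ∂_1 − rank ∂_2 = (12 − 8) − 1 = 3, and the invariant factors of ∂_2 are all 1, so H_1 ≅ Z^3.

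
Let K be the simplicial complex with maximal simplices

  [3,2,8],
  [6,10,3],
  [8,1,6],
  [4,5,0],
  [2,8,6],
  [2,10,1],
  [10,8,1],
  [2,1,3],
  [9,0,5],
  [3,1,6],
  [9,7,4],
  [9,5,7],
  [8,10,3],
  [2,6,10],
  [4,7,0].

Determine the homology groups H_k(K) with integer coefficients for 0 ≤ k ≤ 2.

Order the vertices as 0 < 1 < 2 < 3 < 4 < 5 < 6 < 7 < 8 < 9 < 10. Listing each simplex with vertices in this order, K has dimension 2 with simplices:

  0-simplices (11): [0], [1], [2], [3], [4], [5], [6], [7], [8], [9], [10]
  1-simplices (25): (25 of them)
  2-simplices (15): [0,4,5], [0,4,7], [0,5,9], [1,2,3], [1,2,10], [1,3,6], [1,6,8], [1,8,10], [2,3,8], [2,6,8], [2,6,10], [3,6,10], [3,8,10], [4,7,9], [5,7,9]

Hence C_0 ≅ Z^11, C_1 ≅ Z^25, C_2 ≅ Z^15.

Boundary ∂_1: C_1 → C_0 sends each edge [p,q] (with p < q) to q − p. For instance
  ∂[3,6] = [6] − [3].
As a 11×25 matrix over Z this has rank 9, with invariant factors (1,1,1,1,1,1,1,1,1).

The boundary map ∂_2: C_2 → C_1 sends each 2-simplex [p,q,r] to [q,r] − [p,r] + [p,q]. For instance
  ∂[3,8,10] = [8,10] − [3,10] + [3,8],
  ∂[1,3,6] = [3,6] − [1,6] + [1,3].
As a 25×15 matrix over Z this has rank 15, with invariant factors (1,1,1,1,1,1,1,1,1,1,1,1,1,1,2).

Computing H_k = (kernel of ∂_k) / (image of ∂_{k+1}):

  H_0: rank C_0 − rank ∂_1 = 11 − 9 = 2, and the invariant factors of ∂_1 are all 1, so H_0 = Z^2.
  H_1: rank ker ∂_1 − rank ∂_2 = (25 − 9) − 15 = 1, and ∂_2 has invariant factor 2 > 1, so H_1 = Z ⊕ Z/2.
  H_2: rank ker ∂_2 − rank ∂_3 = (15 − 15) − 0 = 0, and there is no ∂_3, so H_2 = 0.

As a check, the Euler characteristic is 11 − 25 + 15 = 1, which agrees with 2 − 1 + 0 = 1.

H_0 = Z^2,  H_1 = Z ⊕ Z/2,  H_2 = 0.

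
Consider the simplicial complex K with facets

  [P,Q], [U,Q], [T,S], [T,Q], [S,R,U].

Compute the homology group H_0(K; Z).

H_0 = Z.

We work with the vertex ordering P < Q < R < S < T < U. The simplices of K, each written with vertices in increasing order, are:

  0-simplices (6): P, Q, R, S, T, U
  1-simplices (7): PQ, QT, QU, RS, RU, ST, SU
  2-simplices (1): RSU

Hence C_0 ≅ Z^6, C_1 ≅ Z^7, C_2 ≅ Z^1.

Boundary ∂_1: C_1 → C_0 maps an edge to its endpoints' difference, ∂[p,q] = q − p.
The 6×7 boundary matrix has rank 5 and Smith normal form diag(1,1,1,1,1).

∂_2: C_2 → C_1 sends each 2-simplex [p,q,r] to [q,r] − [p,r] + [p,q]. For instance
  ∂RSU = SU − RU + RS.
The resulting 7×1 matrix has rank 1, and its Smith normal form has invariant factors (1).

Now H_k = ker ∂_k / im ∂_{k+1}, so:

  H_0: rank C_0 − rank ∂_1 = 6 − 5 = 1, and the invariant factors of ∂_1 are all 1, so H_0 ≅ Z.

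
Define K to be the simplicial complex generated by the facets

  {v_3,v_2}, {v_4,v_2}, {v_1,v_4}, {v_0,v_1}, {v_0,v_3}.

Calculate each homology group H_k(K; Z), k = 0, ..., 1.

H_0 ≅ Z,  H_1 ≅ Z.

Fix the vertex order v_0 < v_1 < v_2 < v_3 < v_4 and write every simplex with vertices in increasing order. Then dim K = 1 and the simplices of K are:

  0-simplices (5): [v_0], [v_1], [v_2], [v_3], [v_4]
  1-simplices (5): [v_0,v_1], [v_0,v_3], [v_1,v_4], [v_2,v_3], [v_2,v_4]

Hence C_0 ≅ Z^5, C_1 ≅ Z^5.

The boundary map ∂_1: C_1 → C_0 maps an edge to its endpoints' difference, ∂[p,q] = q − p.
The resulting 5×5 matrix has rank 4, and its Smith normal form has invariant factors (1,1,1,1).

Reading off H_k = ker ∂_k / im ∂_{k+1}:

  H_0: rank C_0 − rank ∂_1 = 5 − 4 = 1, and the invariant factors of ∂_1 are all 1, so H_0 ≅ Z.
  H_1: rank ker ∂_1 − rank ∂_2 = (5 − 4) − 0 = 1, and there is no ∂_2, so H_1 ≅ Z.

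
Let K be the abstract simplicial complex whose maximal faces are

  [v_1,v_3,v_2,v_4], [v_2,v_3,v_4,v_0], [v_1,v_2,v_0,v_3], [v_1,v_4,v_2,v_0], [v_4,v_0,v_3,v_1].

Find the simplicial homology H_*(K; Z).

H_0 = Z,  H_1 = 0,  H_2 = 0,  H_3 = Z.

Fix the vertex order v_0 < v_1 < v_2 < v_3 < v_4 and write every simplex with vertices in increasing order. Then dim K = 3 and the simplices of K are:

  0-simplices (5): [v_0], [v_1], [v_2], [v_3], [v_4]
  1-simplices (10): [v_0,v_1], [v_0,v_2], [v_0,v_3], [v_0,v_4], [v_1,v_2], [v_1,v_3], [v_1,v_4], [v_2,v_3], [v_2,v_4], [v_3,v_4]
  2-simplices (10): [v_0,v_1,v_2], [v_0,v_1,v_3], [v_0,v_1,v_4], [v_0,v_2,v_3], [v_0,v_2,v_4], [v_0,v_3,v_4], [v_1,v_2,v_3], [v_1,v_2,v_4], [v_1,v_3,v_4], [v_2,v_3,v_4]
  3-simplices (5): [v_0,v_1,v_2,v_3], [v_0,v_1,v_2,v_4], [v_0,v_1,v_3,v_4], [v_0,v_2,v_3,v_4], [v_1,v_2,v_3,v_4]

Hence C_0 ≅ Z^5, C_1 ≅ Z^10, C_2 ≅ Z^10, C_3 ≅ Z^5.

∂_1: C_1 → C_0 is given by ∂[p,q] = [q] − [p].
This gives a 5×10 integer matrix of rank 4; reducing to Smith normal form yields diagonal entries (1,1,1,1).

∂_2: C_2 → C_1 maps a triangle to the signed sum of its edges. For instance
  ∂[v_1,v_2,v_4] = [v_2,v_4] − [v_1,v_4] + [v_1,v_2],
  ∂[v_1,v_2,v_3] = [v_2,v_3] − [v_1,v_3] + [v_1,v_2].
The 10×10 boundary matrix has rank 6 and Smith normal form diag(1,1,1,1,1,1).

The boundary map ∂_3: C_3 → C_2 sends each 3-simplex σ to the alternating sum Σ_i (−1)^i (σ with its i-th vertex removed). For instance
  ∂[v_1,v_2,v_3,v_4] = [v_2,v_3,v_4] − [v_1,v_3,v_4] + [v_1,v_2,v_4] − [v_1,v_2,v_3],
  ∂[v_0,v_1,v_2,v_4] = [v_1,v_2,v_4] − [v_0,v_2,v_4] + [v_0,v_1,v_4] − [v_0,v_1,v_2].
As a 10×5 matrix over Z this has rank 4, with invariant factors (1,1,1,1).

Reading off H_k = ker ∂_k / im ∂_{k+1}:

  H_0: rank C_0 − rank ∂_1 = 5 − 4 = 1, and the invariant factors of ∂_1 are all 1, so H_0 ≅ Z.
  H_1: rank ker ∂_1 − rank ∂_2 = (10 − 4) − 6 = 0, and the invariant factors of ∂_2 are all 1, so H_1 ≅ 0.
  H_2: rank ker ∂_2 − rank ∂_3 = (10 − 6) − 4 = 0, and the invariant factors of ∂_3 are all 1, so H_2 ≅ 0.
  H_3: rank ker ∂_3 − rank ∂_4 = (5 − 4) − 0 = 1, and there is no ∂_4, so H_3 ≅ Z.

As a check, the Euler characteristic is 5 − 10 + 10 − 5 = 0, which agrees with 1 − 0 + 0 − 1 = 0.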